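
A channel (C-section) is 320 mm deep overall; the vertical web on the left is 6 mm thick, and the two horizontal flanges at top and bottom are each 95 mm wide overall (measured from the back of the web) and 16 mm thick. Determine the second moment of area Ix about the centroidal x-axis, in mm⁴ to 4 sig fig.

Treat the section as a set of non-overlapping primitives; coordinates are from the bounding-box lower-left.
Web: 6 × 320, A = 1 920 mm², y = 160 mm, Ī = 16 384 000 mm⁴.
Top flange (beyond web): 89 × 16, A = 1 424 mm², y = 312 mm, Ī = 30378.7 mm⁴.
Bottom flange (beyond web): 89 × 16, A = 1 424 mm², y = 8 mm, Ī = 30378.7 mm⁴.
By symmetry the centroid is at mid-height, ȳ = 160 mm.
Transfer each piece to the centroidal x-axis using Ī + A·d² with d = y − 160:
  web: d = 0 mm → contributes +16 384 000 mm⁴
  top flange (beyond web): d = 152 mm → contributes +32 930 475 mm⁴
  bottom flange (beyond web): d = -152 mm → contributes +32 930 475 mm⁴
Total I = 82 244 949 mm⁴.

Ix ≈ 8.224 × 10⁷ mm⁴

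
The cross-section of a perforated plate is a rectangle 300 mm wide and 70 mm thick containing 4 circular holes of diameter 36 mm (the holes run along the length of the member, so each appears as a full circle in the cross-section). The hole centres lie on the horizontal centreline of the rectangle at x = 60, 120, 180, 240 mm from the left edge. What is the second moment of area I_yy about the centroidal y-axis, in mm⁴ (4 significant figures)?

Treat the section as a set of non-overlapping primitives; coordinates are from the bounding-box lower-left.
Plate: 300 × 70, A = 21 000 mm², x = 150 mm, Ī = 157 500 000 mm⁴.
Hole 1 (subtracted): ⌀36, A = 1017.88 mm², x = 60 mm, Ī = 82 448 mm⁴.
Hole 2 (subtracted): ⌀36, A = 1017.88 mm², x = 120 mm, Ī = 82 448 mm⁴.
Hole 3 (subtracted): ⌀36, A = 1017.88 mm², x = 180 mm, Ī = 82 448 mm⁴.
Hole 4 (subtracted): ⌀36, A = 1017.88 mm², x = 240 mm, Ī = 82 448 mm⁴.
By symmetry the centroid is at mid-width, x̄ = 150 mm.
Transfer each piece to the centroidal y-axis using Ī + A·d² with d = x − 150:
  plate: d = 0 mm → contributes +157 500 000 mm⁴
  hole 1: d = -90 mm → contributes −8 327 244 mm⁴
  hole 2: d = -30 mm → contributes −998 536 mm⁴
  hole 3: d = 30 mm → contributes −998 536 mm⁴
  hole 4: d = 90 mm → contributes −8 327 244 mm⁴
Total I = 138 848 440 mm⁴.

I_yy ≈ 1.388 × 10⁸ mm⁴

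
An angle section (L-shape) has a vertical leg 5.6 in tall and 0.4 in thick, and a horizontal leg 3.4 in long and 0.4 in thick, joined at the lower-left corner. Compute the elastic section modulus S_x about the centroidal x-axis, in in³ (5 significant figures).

Treat the section as a set of non-overlapping primitives; coordinates are from the bounding-box lower-left.
Vertical leg: 0.4 × 5.6, A = 2.24 in², y = 2.8 in, Ī = 5.853867 in⁴.
Horizontal leg (remainder): 3 × 0.4, A = 1.2 in², y = 0.2 in, Ī = 0.016 in⁴.
Centroid: ȳ = ΣA·y / ΣA = 1.893023 in.
Transfer each piece to the centroidal x-axis using Ī + A·d² with d = y − 1.893023:
  vertical leg: d = 0.9069767 in → contributes +7.696506 in⁴
  horizontal leg (remainder): d = -1.693023 in → contributes +3.455593 in⁴
Total I = 11.1521 in⁴.
Extreme fibre distance c = 3.706977 in; S = I/c = 3.008408 in³.

S_x ≈ 3.0084 in³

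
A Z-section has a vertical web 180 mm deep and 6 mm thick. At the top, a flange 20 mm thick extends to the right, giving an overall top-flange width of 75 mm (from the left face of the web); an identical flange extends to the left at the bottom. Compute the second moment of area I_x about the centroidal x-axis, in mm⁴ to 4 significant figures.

Split into non-overlapping primitives; take the origin at the lower-left of the bounding box.
Web: 6 × 180, A = 1 080 mm², y = 90 mm, Ī = 2 916 000 mm⁴.
Top flange (beyond web): 69 × 20, A = 1 380 mm², y = 170 mm, Ī = 46 000 mm⁴.
Bottom flange (beyond web): 69 × 20, A = 1 380 mm², y = 10 mm, Ī = 46 000 mm⁴.
Centroid: ȳ = ΣA·y / ΣA = 90 mm.
Transfer each piece to the centroidal x-axis using Ī + A·d² with d = y − 90:
  web: d = 0 mm → contributes +2 916 000 mm⁴
  top flange (beyond web): d = 80 mm → contributes +8 878 000 mm⁴
  bottom flange (beyond web): d = -80 mm → contributes +8 878 000 mm⁴
Total I = 20 672 000 mm⁴.

I_x ≈ 2.067 × 10⁷ mm⁴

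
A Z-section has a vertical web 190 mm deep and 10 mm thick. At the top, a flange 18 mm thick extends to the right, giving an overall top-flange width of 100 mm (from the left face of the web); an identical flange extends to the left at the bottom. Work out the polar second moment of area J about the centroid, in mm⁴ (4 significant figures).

J ≈ 4.007 × 10⁷ mm⁴

Break the section into simple shapes (no overlaps), measuring from the bottom-left corner of the bounding box.
Web: 10 × 190, A = 1 900 mm², y = 95 mm, Ī = 5 715 833 mm⁴.
Top flange (beyond web): 90 × 18, A = 1 620 mm², y = 181 mm, Ī = 43 740 mm⁴.
Bottom flange (beyond web): 90 × 18, A = 1 620 mm², y = 9 mm, Ī = 43 740 mm⁴.
Centroid: ȳ = ΣA·y / ΣA = 95 mm.
Transfer each piece to the centroidal x-axis using Ī + A·d² with d = y − 95:
  web: d = 0 mm → contributes +5 715 833 mm⁴
  top flange (beyond web): d = 86 mm → contributes +12 025 260 mm⁴
  bottom flange (beyond web): d = -86 mm → contributes +12 025 260 mm⁴
Total I = 29 766 353 mm⁴.
For the y-axis: x̄ = 95 mm.
Repeating about the centroidal y-axis gives I_y = 10 302 833 mm⁴.
Polar second moment: J = I_x + I_y = 40 069 187 mm⁴.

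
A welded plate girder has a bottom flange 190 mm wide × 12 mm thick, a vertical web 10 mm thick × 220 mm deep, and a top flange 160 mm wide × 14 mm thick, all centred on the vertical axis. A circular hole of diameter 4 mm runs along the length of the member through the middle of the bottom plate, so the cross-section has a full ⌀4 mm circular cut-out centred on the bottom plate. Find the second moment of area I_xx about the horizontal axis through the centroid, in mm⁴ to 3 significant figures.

I_xx ≈ 7.01 × 10⁷ mm⁴

Decompose the section into non-overlapping parts with the origin at the bottom-left of its bounding rectangle.
Bottom plate: 190 × 12, A = 2 280 mm², y = 6 mm, Ī = 27 360 mm⁴.
Web plate: 10 × 220, A = 2 200 mm², y = 122 mm, Ī = 8 873 333 mm⁴.
Top plate: 160 × 14, A = 2 240 mm², y = 239 mm, Ī = 36 587 mm⁴.
Hole (subtracted): ⌀4, A = 12.566 mm², y = 6 mm, Ī = 12.566 mm⁴.
Centroid: ȳ = ΣA·y / ΣA = 121.86 mm.
Transfer each piece to the horizontal axis through the centroid using Ī + A·d² with d = y − 121.86:
  bottom plate: d = -115.86 mm → contributes +30 632 773 mm⁴
  web plate: d = 0.14049 mm → contributes +8 873 377 mm⁴
  top plate: d = 117.14 mm → contributes +30 773 628 mm⁴
  hole: d = -115.86 mm → contributes −168 696 mm⁴
Total I = 70 111 082 mm⁴.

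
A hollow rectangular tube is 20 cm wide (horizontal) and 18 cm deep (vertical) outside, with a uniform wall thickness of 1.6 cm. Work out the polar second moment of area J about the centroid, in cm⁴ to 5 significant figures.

J ≈ 1.1333 × 10⁴ cm⁴

Decompose the section into non-overlapping parts with the origin at the bottom-left of its bounding rectangle.
Outer rectangle: 20 × 18, A = 360 cm², y = 9 cm, Ī = 9 720 cm⁴.
Inner void (subtracted): 16.8 × 14.8, A = 248.64 cm², y = 9 cm, Ī = 4538.509 cm⁴.
By symmetry the centroid is at mid-height, ȳ = 9 cm.
All pieces are centred on the centroidal x-axis, so I = ΣĪ (holes subtracted) = 5181.491 cm⁴.
Repeating about the centroidal y-axis gives I_y = 6151.987 cm⁴.
Polar second moment: J = I_x + I_y = 11333.48 cm⁴.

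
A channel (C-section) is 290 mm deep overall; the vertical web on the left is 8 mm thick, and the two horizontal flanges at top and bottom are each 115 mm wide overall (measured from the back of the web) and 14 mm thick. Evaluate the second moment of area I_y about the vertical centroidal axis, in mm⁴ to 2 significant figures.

I_y ≈ 7.2 × 10⁶ mm⁴

Treat the section as a set of non-overlapping primitives; coordinates are from the bounding-box lower-left.
Web: 8 × 290, A = 2 320 mm², x = 4 mm, Ī = 12 373 mm⁴.
Top flange (beyond web): 107 × 14, A = 1 498 mm², x = 61.5 mm, Ī = 1 429 217 mm⁴.
Bottom flange (beyond web): 107 × 14, A = 1 498 mm², x = 61.5 mm, Ī = 1 429 217 mm⁴.
Centroid: x̄ = ΣA·x / ΣA = 36.41 mm.
Transfer each piece to the vertical centroidal axis using Ī + A·d² with d = x − 36.41:
  web: d = -32.41 mm → contributes +2 448 710 mm⁴
  top flange (beyond web): d = 25.09 mm → contributes +2 372 525 mm⁴
  bottom flange (beyond web): d = 25.09 mm → contributes +2 372 525 mm⁴
Total I = 7 193 760 mm⁴.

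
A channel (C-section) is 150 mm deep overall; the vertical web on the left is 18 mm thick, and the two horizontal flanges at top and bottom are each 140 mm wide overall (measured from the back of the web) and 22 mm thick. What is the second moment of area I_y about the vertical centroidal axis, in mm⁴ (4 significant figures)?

Break the section into simple shapes (no overlaps), measuring from the bottom-left corner of the bounding box.
Web: 18 × 150, A = 2 700 mm², x = 9 mm, Ī = 72 900 mm⁴.
Top flange (beyond web): 122 × 22, A = 2 684 mm², x = 79 mm, Ī = 3 329 055 mm⁴.
Bottom flange (beyond web): 122 × 22, A = 2 684 mm², x = 79 mm, Ī = 3 329 055 mm⁴.
Centroid: x̄ = ΣA·x / ΣA = 55.5741 mm.
Transfer each piece to the vertical centroidal axis using Ī + A·d² with d = x − 55.5741:
  web: d = -46.5741 mm → contributes +5 929 601 mm⁴
  top flange (beyond web): d = 23.4259 mm → contributes +4 801 958 mm⁴
  bottom flange (beyond web): d = 23.4259 mm → contributes +4 801 958 mm⁴
Total I = 15 533 518 mm⁴.

I_y ≈ 1.553 × 10⁷ mm⁴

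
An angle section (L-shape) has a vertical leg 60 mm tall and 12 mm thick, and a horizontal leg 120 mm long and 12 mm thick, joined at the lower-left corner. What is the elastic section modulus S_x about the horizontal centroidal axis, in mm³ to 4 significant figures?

S_x ≈ 1.097 × 10⁴ mm³

Decompose the section into non-overlapping parts with the origin at the bottom-left of its bounding rectangle.
Vertical leg: 12 × 60, A = 720 mm², y = 30 mm, Ī = 216 000 mm⁴.
Horizontal leg (remainder): 108 × 12, A = 1 296 mm², y = 6 mm, Ī = 15 552 mm⁴.
Centroid: ȳ = ΣA·y / ΣA = 14.5714 mm.
Transfer each piece to the horizontal centroidal axis using Ī + A·d² with d = y − 14.5714:
  vertical leg: d = 15.4286 mm → contributes +387 389 mm⁴
  horizontal leg (remainder): d = -8.57143 mm → contributes +110 768 mm⁴
Total I = 498 158 mm⁴.
Extreme fibre distance c = 45.4286 mm; S = I/c = 10965.7 mm³.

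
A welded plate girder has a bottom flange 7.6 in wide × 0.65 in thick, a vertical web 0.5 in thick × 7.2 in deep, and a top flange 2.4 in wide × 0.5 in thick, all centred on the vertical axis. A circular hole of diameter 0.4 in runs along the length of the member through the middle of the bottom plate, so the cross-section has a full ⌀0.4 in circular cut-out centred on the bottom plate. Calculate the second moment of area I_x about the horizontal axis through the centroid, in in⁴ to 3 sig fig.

Treat the section as a set of non-overlapping primitives; coordinates are from the bounding-box lower-left.
Bottom plate: 7.6 × 0.65, A = 4.94 in², y = 0.325 in, Ī = 0.17393 in⁴.
Web plate: 0.5 × 7.2, A = 3.6 in², y = 4.25 in, Ī = 15.552 in⁴.
Top plate: 2.4 × 0.5, A = 1.2 in², y = 8.1 in, Ī = 0.025 in⁴.
Hole (subtracted): ⌀0.4, A = 0.12566 in², y = 0.325 in, Ī = 0.0012566 in⁴.
Centroid: ȳ = ΣA·y / ΣA = 2.7651 in.
Transfer each piece to the horizontal axis through the centroid using Ī + A·d² with d = y − 2.7651:
  bottom plate: d = -2.4401 in → contributes +29.587 in⁴
  web plate: d = 1.4849 in → contributes +23.49 in⁴
  top plate: d = 5.3349 in → contributes +34.178 in⁴
  hole: d = -2.4401 in → contributes −0.74947 in⁴
Total I = 86.506 in⁴.

I_x ≈ 86.5 in⁴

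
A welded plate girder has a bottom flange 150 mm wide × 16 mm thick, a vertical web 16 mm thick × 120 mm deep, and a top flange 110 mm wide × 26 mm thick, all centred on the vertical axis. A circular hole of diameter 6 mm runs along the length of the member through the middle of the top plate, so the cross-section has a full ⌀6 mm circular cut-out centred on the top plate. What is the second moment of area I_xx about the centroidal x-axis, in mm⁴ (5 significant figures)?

I_xx ≈ 2.8439 × 10⁷ mm⁴

Break the section into simple shapes (no overlaps), measuring from the bottom-left corner of the bounding box.
Bottom plate: 150 × 16, A = 2 400 mm², y = 8 mm, Ī = 51 200 mm⁴.
Web plate: 16 × 120, A = 1 920 mm², y = 76 mm, Ī = 2 304 000 mm⁴.
Top plate: 110 × 26, A = 2 860 mm², y = 149 mm, Ī = 161113.3 mm⁴.
Hole (subtracted): ⌀6, A = 28.27433 mm², y = 149 mm, Ī = 63.61725 mm⁴.
Centroid: ȳ = ΣA·y / ΣA = 82.08468 mm.
Transfer each piece to the centroidal x-axis using Ī + A·d² with d = y − 82.08468:
  bottom plate: d = -74.08468 mm → contributes +13 223 696 mm⁴
  web plate: d = -6.084682 mm → contributes +2 375 085 mm⁴
  top plate: d = 66.91532 mm → contributes +12 967 220 mm⁴
  hole: d = 66.91532 mm → contributes −126666.5 mm⁴
Total I = 28 439 335 mm⁴.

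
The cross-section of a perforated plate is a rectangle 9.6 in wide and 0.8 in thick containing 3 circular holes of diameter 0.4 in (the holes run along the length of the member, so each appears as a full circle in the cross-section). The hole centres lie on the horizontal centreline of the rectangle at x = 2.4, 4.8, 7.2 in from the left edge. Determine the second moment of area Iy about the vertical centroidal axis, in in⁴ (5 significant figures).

Decompose the section into non-overlapping parts with the origin at the bottom-left of its bounding rectangle.
Plate: 9.6 × 0.8, A = 7.68 in², x = 4.8 in, Ī = 58.9824 in⁴.
Hole 1 (subtracted): ⌀0.4, A = 0.1256637 in², x = 2.4 in, Ī = 0.001256637 in⁴.
Hole 2 (subtracted): ⌀0.4, A = 0.1256637 in², x = 4.8 in, Ī = 0.001256637 in⁴.
Hole 3 (subtracted): ⌀0.4, A = 0.1256637 in², x = 7.2 in, Ī = 0.001256637 in⁴.
By symmetry the centroid is at mid-width, x̄ = 4.8 in.
Transfer each piece to the vertical centroidal axis using Ī + A·d² with d = x − 4.8:
  plate: d = 0 in → contributes +58.9824 in⁴
  hole 1: d = -2.4 in → contributes −0.7250796 in⁴
  hole 2: d = 0 in → contributes −0.001256637 in⁴
  hole 3: d = 2.4 in → contributes −0.7250796 in⁴
Total I = 57.53098 in⁴.

Iy ≈ 57.531 in⁴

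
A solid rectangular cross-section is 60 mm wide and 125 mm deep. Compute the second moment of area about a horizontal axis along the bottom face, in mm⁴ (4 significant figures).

I_base ≈ 3.906 × 10⁷ mm⁴

The section: 60 × 125, A = 7 500 mm², y = 62.5 mm, Ī = 9 765 625 mm⁴.
Transfer it to a horizontal axis along the bottom face using Ī + A·d² with d = y − 0:
  the section: d = 62.5 mm → contributes +39 062 500 mm⁴
Total I = 39 062 500 mm⁴.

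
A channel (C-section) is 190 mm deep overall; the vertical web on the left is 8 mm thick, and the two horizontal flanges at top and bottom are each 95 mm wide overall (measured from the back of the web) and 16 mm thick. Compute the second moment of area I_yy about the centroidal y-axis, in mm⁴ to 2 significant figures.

I_yy ≈ 4.0 × 10⁶ mm⁴

Break the section into simple shapes (no overlaps), measuring from the bottom-left corner of the bounding box.
Web: 8 × 190, A = 1 520 mm², x = 4 mm, Ī = 8 107 mm⁴.
Top flange (beyond web): 87 × 16, A = 1 392 mm², x = 51.5 mm, Ī = 878 004 mm⁴.
Bottom flange (beyond web): 87 × 16, A = 1 392 mm², x = 51.5 mm, Ī = 878 004 mm⁴.
Centroid: x̄ = ΣA·x / ΣA = 34.72 mm.
Transfer each piece to the centroidal y-axis using Ī + A·d² with d = x − 34.72:
  web: d = -30.72 mm → contributes +1 443 017 mm⁴
  top flange (beyond web): d = 16.78 mm → contributes +1 269 718 mm⁴
  bottom flange (beyond web): d = 16.78 mm → contributes +1 269 718 mm⁴
Total I = 3 982 453 mm⁴.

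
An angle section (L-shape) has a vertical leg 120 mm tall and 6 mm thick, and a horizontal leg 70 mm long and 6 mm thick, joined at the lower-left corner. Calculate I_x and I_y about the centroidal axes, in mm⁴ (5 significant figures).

Decompose the section into non-overlapping parts with the origin at the bottom-left of its bounding rectangle.
Vertical leg: 6 × 120, A = 720 mm², y = 60 mm, Ī = 864 000 mm⁴.
Horizontal leg (remainder): 64 × 6, A = 384 mm², y = 3 mm, Ī = 1 152 mm⁴.
Centroid: ȳ = ΣA·y / ΣA = 40.17391 mm.
Transfer each piece to the centroidal x-axis using Ī + A·d² with d = y − 40.17391:
  vertical leg: d = 19.82609 mm → contributes +1 147 013 mm⁴
  horizontal leg (remainder): d = -37.17391 mm → contributes +531801.5 mm⁴
Total I = 1 678 815 mm⁴.
For the y-axis: x̄ = 15.17391 mm.
Repeating about the centroidal y-axis gives I_y = 440014.6 mm⁴.

I_x ≈ 1.6788 × 10⁶ mm⁴, I_y ≈ 4.4001 × 10⁵ mm⁴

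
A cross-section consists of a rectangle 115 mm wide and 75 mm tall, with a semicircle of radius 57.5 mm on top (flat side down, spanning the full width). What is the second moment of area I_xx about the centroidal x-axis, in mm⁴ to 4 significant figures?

Treat the section as a set of non-overlapping primitives; coordinates are from the bounding-box lower-left.
Rectangular body: 115 × 75, A = 8 625 mm², y = 37.5 mm, Ī = 4 042 969 mm⁴.
Semicircular cap: semicircle r = 57.5, A = 5193.45 mm², y = 99.4038 mm, Ī = 1 199 785 mm⁴.
Centroid: ȳ = ΣA·y / ΣA = 60.7656 mm.
Transfer each piece to the centroidal x-axis using Ī + A·d² with d = y − 60.7656:
  rectangular body: d = -23.2656 mm → contributes +8 711 560 mm⁴
  semicircular cap: d = 38.6382 mm → contributes +8 953 136 mm⁴
Total I = 17 664 696 mm⁴.

I_xx ≈ 1.766 × 10⁷ mm⁴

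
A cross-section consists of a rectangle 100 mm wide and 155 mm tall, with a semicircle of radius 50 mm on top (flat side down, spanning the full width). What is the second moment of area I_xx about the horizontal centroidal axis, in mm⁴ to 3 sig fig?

I_xx ≈ 6.23 × 10⁷ mm⁴

Treat the section as a set of non-overlapping primitives; coordinates are from the bounding-box lower-left.
Rectangular body: 100 × 155, A = 15 500 mm², y = 77.5 mm, Ī = 31 032 292 mm⁴.
Semicircular cap: semicircle r = 50, A = 3 927 mm², y = 176.22 mm, Ī = 685 981 mm⁴.
Centroid: ȳ = ΣA·y / ΣA = 97.455 mm.
Transfer each piece to the horizontal centroidal axis using Ī + A·d² with d = y − 97.455:
  rectangular body: d = -19.955 mm → contributes +37 204 726 mm⁴
  semicircular cap: d = 78.765 mm → contributes +25 048 843 mm⁴
Total I = 62 253 569 mm⁴.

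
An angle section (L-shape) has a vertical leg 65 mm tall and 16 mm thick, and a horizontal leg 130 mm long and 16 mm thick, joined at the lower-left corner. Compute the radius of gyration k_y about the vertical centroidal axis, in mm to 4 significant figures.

Treat the section as a set of non-overlapping primitives; coordinates are from the bounding-box lower-left.
Vertical leg: 16 × 65, A = 1 040 mm², x = 8 mm, Ī = 22186.7 mm⁴.
Horizontal leg (remainder): 114 × 16, A = 1 824 mm², x = 73 mm, Ī = 1 975 392 mm⁴.
Centroid: x̄ = ΣA·x / ΣA = 49.3966 mm.
Transfer each piece to the vertical centroidal axis using Ī + A·d² with d = x − 49.3966:
  vertical leg: d = -41.3966 mm → contributes +1 804 416 mm⁴
  horizontal leg (remainder): d = 23.6034 mm → contributes +2 991 576 mm⁴
Total I = 4 795 992 mm⁴.
Radius of gyration: k = √(I/A) = √(4 795 992 / 2 864) = 40.9216 mm.

k_y ≈ 40.92 mm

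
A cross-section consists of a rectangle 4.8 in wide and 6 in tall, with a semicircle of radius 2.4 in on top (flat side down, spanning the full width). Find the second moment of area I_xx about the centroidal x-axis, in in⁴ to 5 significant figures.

I_xx ≈ 201.23 in⁴

Split into non-overlapping primitives; take the origin at the lower-left of the bounding box.
Rectangular body: 4.8 × 6, A = 28.8 in², y = 3 in, Ī = 86.4 in⁴.
Semicircular cap: semicircle r = 2.4, A = 9.047787 in², y = 7.018592 in, Ī = 3.641473 in⁴.
Centroid: ȳ = ΣA·y / ΣA = 3.960673 in.
Transfer each piece to the centroidal x-axis using Ī + A·d² with d = y − 3.960673:
  rectangular body: d = -0.9606734 in → contributes +112.9793 in⁴
  semicircular cap: d = 3.057918 in → contributes +88.2461 in⁴
Total I = 201.2254 in⁴.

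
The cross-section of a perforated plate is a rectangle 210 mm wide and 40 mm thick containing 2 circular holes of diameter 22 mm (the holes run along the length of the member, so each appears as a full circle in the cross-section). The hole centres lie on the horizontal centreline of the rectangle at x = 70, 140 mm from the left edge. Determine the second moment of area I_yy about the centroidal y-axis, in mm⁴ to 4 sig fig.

I_yy ≈ 2.992 × 10⁷ mm⁴

Break the section into simple shapes (no overlaps), measuring from the bottom-left corner of the bounding box.
Plate: 210 × 40, A = 8 400 mm², x = 105 mm, Ī = 30 870 000 mm⁴.
Hole 1 (subtracted): ⌀22, A = 380.133 mm², x = 70 mm, Ī = 11 499 mm⁴.
Hole 2 (subtracted): ⌀22, A = 380.133 mm², x = 140 mm, Ī = 11 499 mm⁴.
By symmetry the centroid is at mid-width, x̄ = 105 mm.
Transfer each piece to the centroidal y-axis using Ī + A·d² with d = x − 105:
  plate: d = 0 mm → contributes +30 870 000 mm⁴
  hole 1: d = -35 mm → contributes −477 162 mm⁴
  hole 2: d = 35 mm → contributes −477 162 mm⁴
Total I = 29 915 677 mm⁴.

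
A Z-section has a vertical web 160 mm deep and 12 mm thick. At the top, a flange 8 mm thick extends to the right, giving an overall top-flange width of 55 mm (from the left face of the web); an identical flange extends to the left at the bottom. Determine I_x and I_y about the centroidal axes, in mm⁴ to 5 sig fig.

Split into non-overlapping primitives; take the origin at the lower-left of the bounding box.
Web: 12 × 160, A = 1 920 mm², y = 80 mm, Ī = 4 096 000 mm⁴.
Top flange (beyond web): 43 × 8, A = 344 mm², y = 156 mm, Ī = 1834.667 mm⁴.
Bottom flange (beyond web): 43 × 8, A = 344 mm², y = 4 mm, Ī = 1834.667 mm⁴.
Centroid: ȳ = ΣA·y / ΣA = 80 mm.
Transfer each piece to the centroidal x-axis using Ī + A·d² with d = y − 80:
  web: d = 0 mm → contributes +4 096 000 mm⁴
  top flange (beyond web): d = 76 mm → contributes +1 988 779 mm⁴
  bottom flange (beyond web): d = -76 mm → contributes +1 988 779 mm⁴
Total I = 8 073 557 mm⁴.
For the y-axis: x̄ = 49 mm.
Repeating about the centroidal y-axis gives I_y = 649349.3 mm⁴.

I_x ≈ 8.0736 × 10⁶ mm⁴, I_y ≈ 6.4935 × 10⁵ mm⁴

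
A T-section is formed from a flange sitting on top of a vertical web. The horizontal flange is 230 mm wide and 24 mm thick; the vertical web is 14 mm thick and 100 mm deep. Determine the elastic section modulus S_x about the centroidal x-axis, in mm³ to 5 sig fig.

S_x ≈ 5.7557 × 10⁴ mm³

Break the section into simple shapes (no overlaps), measuring from the bottom-left corner of the bounding box.
Flange: 230 × 24, A = 5 520 mm², y = 112 mm, Ī = 264 960 mm⁴.
Web: 14 × 100, A = 1 400 mm², y = 50 mm, Ī = 1 166 667 mm⁴.
Centroid: ȳ = ΣA·y / ΣA = 99.45665 mm.
Transfer each piece to the centroidal x-axis using Ī + A·d² with d = y − 99.45665:
  flange: d = 12.54335 mm → contributes +1 133 453 mm⁴
  web: d = -49.45665 mm → contributes +4 591 011 mm⁴
Total I = 5 724 464 mm⁴.
Extreme fibre distance c = 99.45665 mm; S = I/c = 57557.38 mm³.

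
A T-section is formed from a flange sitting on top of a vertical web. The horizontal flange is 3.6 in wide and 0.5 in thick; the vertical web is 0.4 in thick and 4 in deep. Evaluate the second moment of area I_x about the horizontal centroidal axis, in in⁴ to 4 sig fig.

Break the section into simple shapes (no overlaps), measuring from the bottom-left corner of the bounding box.
Flange: 3.6 × 0.5, A = 1.8 in², y = 4.25 in, Ī = 0.0375 in⁴.
Web: 0.4 × 4, A = 1.6 in², y = 2 in, Ī = 2.13333 in⁴.
Centroid: ȳ = ΣA·y / ΣA = 3.19118 in.
Transfer each piece to the horizontal centroidal axis using Ī + A·d² with d = y − 3.19118:
  flange: d = 1.05882 in → contributes +2.05549 in⁴
  web: d = -1.19118 in → contributes +4.40358 in⁴
Total I = 6.45907 in⁴.

I_x ≈ 6.459 in⁴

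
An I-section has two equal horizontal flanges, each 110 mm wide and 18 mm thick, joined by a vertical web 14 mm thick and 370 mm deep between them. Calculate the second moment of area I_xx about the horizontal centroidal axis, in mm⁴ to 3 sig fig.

Split into non-overlapping primitives; take the origin at the lower-left of the bounding box.
Bottom flange: 110 × 18, A = 1 980 mm², y = 9 mm, Ī = 53 460 mm⁴.
Web: 14 × 370, A = 5 180 mm², y = 203 mm, Ī = 59 095 167 mm⁴.
Top flange: 110 × 18, A = 1 980 mm², y = 397 mm, Ī = 53 460 mm⁴.
By symmetry the centroid is at mid-height, ȳ = 203 mm.
Transfer each piece to the horizontal centroidal axis using Ī + A·d² with d = y − 203:
  bottom flange: d = -194 mm → contributes +74 572 740 mm⁴
  web: d = 0 mm → contributes +59 095 167 mm⁴
  top flange: d = 194 mm → contributes +74 572 740 mm⁴
Total I = 208 240 647 mm⁴.

I_xx ≈ 2.08 × 10⁸ mm⁴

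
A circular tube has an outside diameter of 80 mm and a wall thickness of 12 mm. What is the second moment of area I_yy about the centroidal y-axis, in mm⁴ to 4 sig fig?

I_yy ≈ 1.528 × 10⁶ mm⁴

Break the section into simple shapes (no overlaps), measuring from the bottom-left corner of the bounding box.
Outer circle: ⌀80, A = 5026.55 mm², x = 40 mm, Ī = 2 010 619 mm⁴.
Bore (subtracted): ⌀56, A = 2463.01 mm², x = 40 mm, Ī = 482 750 mm⁴.
By symmetry the centroid is at mid-width, x̄ = 40 mm.
All pieces are centred on the centroidal y-axis, so I = ΣĪ (holes subtracted) = 1 527 870 mm⁴.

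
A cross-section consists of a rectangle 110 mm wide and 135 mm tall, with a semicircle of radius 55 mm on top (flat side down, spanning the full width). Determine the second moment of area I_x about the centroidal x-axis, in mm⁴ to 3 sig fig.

I_x ≈ 5.33 × 10⁷ mm⁴

Treat the section as a set of non-overlapping primitives; coordinates are from the bounding-box lower-left.
Rectangular body: 110 × 135, A = 14 850 mm², y = 67.5 mm, Ī = 22 553 438 mm⁴.
Semicircular cap: semicircle r = 55, A = 4751.7 mm², y = 158.34 mm, Ī = 1 004 345 mm⁴.
Centroid: ȳ = ΣA·y / ΣA = 89.521 mm.
Transfer each piece to the centroidal x-axis using Ī + A·d² with d = y − 89.521:
  rectangular body: d = -22.021 mm → contributes +29 754 749 mm⁴
  semicircular cap: d = 68.821 mm → contributes +23 510 060 mm⁴
Total I = 53 264 809 mm⁴.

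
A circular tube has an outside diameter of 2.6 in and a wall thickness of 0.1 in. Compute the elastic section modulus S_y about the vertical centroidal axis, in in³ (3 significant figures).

Split into non-overlapping primitives; take the origin at the lower-left of the bounding box.
Outer circle: ⌀2.6, A = 5.3093 in², x = 1.3 in, Ī = 2.2432 in⁴.
Bore (subtracted): ⌀2.4, A = 4.5239 in², x = 1.3 in, Ī = 1.6286 in⁴.
By symmetry the centroid is at mid-width, x̄ = 1.3 in.
All pieces are centred on the vertical centroidal axis, so I = ΣĪ (holes subtracted) = 0.61457 in⁴.
Extreme fibre distance c = 1.3 in; S = I/c = 0.47275 in³.

S_y ≈ 0.473 in³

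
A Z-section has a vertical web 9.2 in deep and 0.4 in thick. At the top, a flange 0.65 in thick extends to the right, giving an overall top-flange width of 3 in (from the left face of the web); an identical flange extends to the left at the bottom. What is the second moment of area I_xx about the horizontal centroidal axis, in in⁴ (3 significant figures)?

I_xx ≈ 87.8 in⁴

Decompose the section into non-overlapping parts with the origin at the bottom-left of its bounding rectangle.
Web: 0.4 × 9.2, A = 3.68 in², y = 4.6 in, Ī = 25.956 in⁴.
Top flange (beyond web): 2.6 × 0.65, A = 1.69 in², y = 8.875 in, Ī = 0.059502 in⁴.
Bottom flange (beyond web): 2.6 × 0.65, A = 1.69 in², y = 0.325 in, Ī = 0.059502 in⁴.
Centroid: ȳ = ΣA·y / ΣA = 4.6 in.
Transfer each piece to the horizontal centroidal axis using Ī + A·d² with d = y − 4.6:
  web: d = 0 in → contributes +25.956 in⁴
  top flange (beyond web): d = 4.275 in → contributes +30.945 in⁴
  bottom flange (beyond web): d = -4.275 in → contributes +30.945 in⁴
Total I = 87.847 in⁴.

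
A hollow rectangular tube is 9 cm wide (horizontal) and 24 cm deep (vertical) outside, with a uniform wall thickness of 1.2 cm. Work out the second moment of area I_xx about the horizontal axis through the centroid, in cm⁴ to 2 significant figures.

Break the section into simple shapes (no overlaps), measuring from the bottom-left corner of the bounding box.
Outer rectangle: 9 × 24, A = 216 cm², y = 12 cm, Ī = 10 368 cm⁴.
Inner void (subtracted): 6.6 × 21.6, A = 142.6 cm², y = 12 cm, Ī = 5 543 cm⁴.
By symmetry the centroid is at mid-height, ȳ = 12 cm.
All pieces are centred on the horizontal axis through the centroid, so I = ΣĪ (holes subtracted) = 4 825 cm⁴.

I_xx ≈ 4800 cm⁴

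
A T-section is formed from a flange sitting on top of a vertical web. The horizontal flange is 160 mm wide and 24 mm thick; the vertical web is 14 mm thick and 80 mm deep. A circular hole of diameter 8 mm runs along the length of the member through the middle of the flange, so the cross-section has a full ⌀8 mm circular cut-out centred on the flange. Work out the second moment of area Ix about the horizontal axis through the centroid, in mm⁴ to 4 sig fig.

Ix ≈ 3.119 × 10⁶ mm⁴

Treat the section as a set of non-overlapping primitives; coordinates are from the bounding-box lower-left.
Flange: 160 × 24, A = 3 840 mm², y = 92 mm, Ī = 184 320 mm⁴.
Web: 14 × 80, A = 1 120 mm², y = 40 mm, Ī = 597 333 mm⁴.
Hole (subtracted): ⌀8, A = 50.2655 mm², y = 92 mm, Ī = 201.062 mm⁴.
Centroid: ȳ = ΣA·y / ΣA = 80.1379 mm.
Transfer each piece to the horizontal axis through the centroid using Ī + A·d² with d = y − 80.1379:
  flange: d = 11.8621 mm → contributes +724 649 mm⁴
  web: d = -40.1379 mm → contributes +2 401 706 mm⁴
  hole: d = 11.8621 mm → contributes −7273.95 mm⁴
Total I = 3 119 081 mm⁴.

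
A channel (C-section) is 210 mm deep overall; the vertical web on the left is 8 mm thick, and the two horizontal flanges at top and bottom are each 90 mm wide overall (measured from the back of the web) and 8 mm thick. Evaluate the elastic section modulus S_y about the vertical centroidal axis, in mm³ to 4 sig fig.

S_y ≈ 3.374 × 10⁴ mm³

Break the section into simple shapes (no overlaps), measuring from the bottom-left corner of the bounding box.
Web: 8 × 210, A = 1 680 mm², x = 4 mm, Ī = 8 960 mm⁴.
Top flange (beyond web): 82 × 8, A = 656 mm², x = 49 mm, Ī = 367 579 mm⁴.
Bottom flange (beyond web): 82 × 8, A = 656 mm², x = 49 mm, Ī = 367 579 mm⁴.
Centroid: x̄ = ΣA·x / ΣA = 23.7326 mm.
Transfer each piece to the vertical centroidal axis using Ī + A·d² with d = x − 23.7326:
  web: d = -19.7326 mm → contributes +663 112 mm⁴
  top flange (beyond web): d = 25.2674 mm → contributes +786 396 mm⁴
  bottom flange (beyond web): d = 25.2674 mm → contributes +786 396 mm⁴
Total I = 2 235 903 mm⁴.
Extreme fibre distance c = 66.2674 mm; S = I/c = 33740.6 mm³.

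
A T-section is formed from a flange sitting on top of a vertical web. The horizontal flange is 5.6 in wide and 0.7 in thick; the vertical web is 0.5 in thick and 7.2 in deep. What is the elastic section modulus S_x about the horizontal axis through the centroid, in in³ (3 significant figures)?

S_x ≈ 7.95 in³

Decompose the section into non-overlapping parts with the origin at the bottom-left of its bounding rectangle.
Flange: 5.6 × 0.7, A = 3.92 in², y = 7.55 in, Ī = 0.16007 in⁴.
Web: 0.5 × 7.2, A = 3.6 in², y = 3.6 in, Ī = 15.552 in⁴.
Centroid: ȳ = ΣA·y / ΣA = 5.659 in.
Transfer each piece to the horizontal axis through the centroid using Ī + A·d² with d = y − 5.659:
  flange: d = 1.891 in → contributes +14.177 in⁴
  web: d = -2.059 in → contributes +30.815 in⁴
Total I = 44.992 in⁴.
Extreme fibre distance c = 5.659 in; S = I/c = 7.9504 in³.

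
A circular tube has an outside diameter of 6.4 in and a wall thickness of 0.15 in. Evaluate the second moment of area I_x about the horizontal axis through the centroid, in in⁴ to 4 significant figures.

I_x ≈ 14.39 in⁴

Decompose the section into non-overlapping parts with the origin at the bottom-left of its bounding rectangle.
Outer circle: ⌀6.4, A = 32.1699 in², y = 3.2 in, Ī = 82.355 in⁴.
Bore (subtracted): ⌀6.1, A = 29.2247 in², y = 3.2 in, Ī = 67.9656 in⁴.
By symmetry the centroid is at mid-height, ȳ = 3.2 in.
All pieces are centred on the horizontal axis through the centroid, so I = ΣĪ (holes subtracted) = 14.3894 in⁴.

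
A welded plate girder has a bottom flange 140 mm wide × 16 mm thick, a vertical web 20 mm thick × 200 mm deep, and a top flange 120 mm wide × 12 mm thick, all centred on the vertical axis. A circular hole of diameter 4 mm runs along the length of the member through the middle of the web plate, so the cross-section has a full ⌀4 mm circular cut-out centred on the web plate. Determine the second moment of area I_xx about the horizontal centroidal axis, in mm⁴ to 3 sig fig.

I_xx ≈ 5.47 × 10⁷ mm⁴

Split into non-overlapping primitives; take the origin at the lower-left of the bounding box.
Bottom plate: 140 × 16, A = 2 240 mm², y = 8 mm, Ī = 47 787 mm⁴.
Web plate: 20 × 200, A = 4 000 mm², y = 116 mm, Ī = 13 333 333 mm⁴.
Top plate: 120 × 12, A = 1 440 mm², y = 222 mm, Ī = 17 280 mm⁴.
Hole (subtracted): ⌀4, A = 12.566 mm², y = 116 mm, Ī = 12.566 mm⁴.
Centroid: ȳ = ΣA·y / ΣA = 104.36 mm.
Transfer each piece to the horizontal centroidal axis using Ī + A·d² with d = y − 104.36:
  bottom plate: d = -96.356 mm → contributes +20 844 996 mm⁴
  web plate: d = 11.644 mm → contributes +13 875 669 mm⁴
  top plate: d = 117.64 mm → contributes +19 947 057 mm⁴
  hole: d = 11.644 mm → contributes −1716.4 mm⁴
Total I = 54 666 006 mm⁴.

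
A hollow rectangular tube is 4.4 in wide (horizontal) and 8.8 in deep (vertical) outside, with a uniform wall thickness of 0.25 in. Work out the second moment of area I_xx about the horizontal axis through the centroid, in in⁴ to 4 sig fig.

I_xx ≈ 64.04 in⁴

Treat the section as a set of non-overlapping primitives; coordinates are from the bounding-box lower-left.
Outer rectangle: 4.4 × 8.8, A = 38.72 in², y = 4.4 in, Ī = 249.873 in⁴.
Inner void (subtracted): 3.9 × 8.3, A = 32.37 in², y = 4.4 in, Ī = 185.831 in⁴.
By symmetry the centroid is at mid-height, ȳ = 4.4 in.
All pieces are centred on the horizontal axis through the centroid, so I = ΣĪ (holes subtracted) = 64.0423 in⁴.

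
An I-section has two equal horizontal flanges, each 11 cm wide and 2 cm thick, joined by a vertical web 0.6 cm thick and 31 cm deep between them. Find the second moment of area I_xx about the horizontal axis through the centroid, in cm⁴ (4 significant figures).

I_xx ≈ 1.348 × 10⁴ cm⁴

Split into non-overlapping primitives; take the origin at the lower-left of the bounding box.
Bottom flange: 11 × 2, A = 22 cm², y = 1 cm, Ī = 7.33333 cm⁴.
Web: 0.6 × 31, A = 18.6 cm², y = 17.5 cm, Ī = 1489.55 cm⁴.
Top flange: 11 × 2, A = 22 cm², y = 34 cm, Ī = 7.33333 cm⁴.
By symmetry the centroid is at mid-height, ȳ = 17.5 cm.
Transfer each piece to the horizontal axis through the centroid using Ī + A·d² with d = y − 17.5:
  bottom flange: d = -16.5 cm → contributes +5996.83 cm⁴
  web: d = 0 cm → contributes +1489.55 cm⁴
  top flange: d = 16.5 cm → contributes +5996.83 cm⁴
Total I = 13483.2 cm⁴.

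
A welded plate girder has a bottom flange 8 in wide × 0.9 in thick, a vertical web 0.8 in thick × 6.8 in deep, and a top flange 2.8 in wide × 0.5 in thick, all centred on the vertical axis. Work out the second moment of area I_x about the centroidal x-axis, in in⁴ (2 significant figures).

I_x ≈ 110 in⁴

Break the section into simple shapes (no overlaps), measuring from the bottom-left corner of the bounding box.
Bottom plate: 8 × 0.9, A = 7.2 in², y = 0.45 in, Ī = 0.486 in⁴.
Web plate: 0.8 × 6.8, A = 5.44 in², y = 4.3 in, Ī = 20.96 in⁴.
Top plate: 2.8 × 0.5, A = 1.4 in², y = 7.95 in, Ī = 0.02917 in⁴.
Centroid: ȳ = ΣA·y / ΣA = 2.69 in.
Transfer each piece to the centroidal x-axis using Ī + A·d² with d = y − 2.69:
  bottom plate: d = -2.24 in → contributes +36.6 in⁴
  web plate: d = 1.61 in → contributes +35.07 in⁴
  top plate: d = 5.26 in → contributes +38.77 in⁴
Total I = 110.4 in⁴.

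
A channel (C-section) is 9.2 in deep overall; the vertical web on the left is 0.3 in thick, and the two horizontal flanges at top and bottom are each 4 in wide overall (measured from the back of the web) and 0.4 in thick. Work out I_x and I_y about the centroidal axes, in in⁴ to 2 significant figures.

I_x ≈ 77 in⁴, I_y ≈ 9.1 in⁴

Treat the section as a set of non-overlapping primitives; coordinates are from the bounding-box lower-left.
Web: 0.3 × 9.2, A = 2.76 in², y = 4.6 in, Ī = 19.47 in⁴.
Top flange (beyond web): 3.7 × 0.4, A = 1.48 in², y = 9 in, Ī = 0.01973 in⁴.
Bottom flange (beyond web): 3.7 × 0.4, A = 1.48 in², y = 0.2 in, Ī = 0.01973 in⁴.
By symmetry the centroid is at mid-height, ȳ = 4.6 in.
Transfer each piece to the centroidal x-axis using Ī + A·d² with d = y − 4.6:
  web: d = 0 in → contributes +19.47 in⁴
  top flange (beyond web): d = 4.4 in → contributes +28.67 in⁴
  bottom flange (beyond web): d = -4.4 in → contributes +28.67 in⁴
Total I = 76.81 in⁴.
For the y-axis: x̄ = 1.185 in.
Repeating about the centroidal y-axis gives I_y = 9.111 in⁴.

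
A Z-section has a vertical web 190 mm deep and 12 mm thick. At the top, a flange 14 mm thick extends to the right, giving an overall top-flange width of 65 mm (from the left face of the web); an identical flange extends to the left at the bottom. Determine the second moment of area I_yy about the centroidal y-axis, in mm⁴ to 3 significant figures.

Decompose the section into non-overlapping parts with the origin at the bottom-left of its bounding rectangle.
Web: 12 × 190, A = 2 280 mm², x = 59 mm, Ī = 27 360 mm⁴.
Top flange (beyond web): 53 × 14, A = 742 mm², x = 91.5 mm, Ī = 173 690 mm⁴.
Bottom flange (beyond web): 53 × 14, A = 742 mm², x = 26.5 mm, Ī = 173 690 mm⁴.
Centroid: x̄ = ΣA·x / ΣA = 59 mm.
Transfer each piece to the centroidal y-axis using Ī + A·d² with d = x − 59:
  web: d = 0 mm → contributes +27 360 mm⁴
  top flange (beyond web): d = 32.5 mm → contributes +957 427 mm⁴
  bottom flange (beyond web): d = -32.5 mm → contributes +957 427 mm⁴
Total I = 1 942 215 mm⁴.

I_yy ≈ 1.94 × 10⁶ mm⁴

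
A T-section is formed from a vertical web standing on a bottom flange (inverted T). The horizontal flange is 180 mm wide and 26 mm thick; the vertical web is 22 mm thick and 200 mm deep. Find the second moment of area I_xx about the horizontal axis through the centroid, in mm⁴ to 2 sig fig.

I_xx ≈ 4.4 × 10⁷ mm⁴

Treat the section as a set of non-overlapping primitives; coordinates are from the bounding-box lower-left.
Flange: 180 × 26, A = 4 680 mm², y = 13 mm, Ī = 263 640 mm⁴.
Web: 22 × 200, A = 4 400 mm², y = 126 mm, Ī = 14 666 667 mm⁴.
Centroid: ȳ = ΣA·y / ΣA = 67.76 mm.
Transfer each piece to the horizontal axis through the centroid using Ī + A·d² with d = y − 67.76:
  flange: d = -54.76 mm → contributes +14 296 183 mm⁴
  web: d = 58.24 mm → contributes +29 592 190 mm⁴
Total I = 43 888 374 mm⁴.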